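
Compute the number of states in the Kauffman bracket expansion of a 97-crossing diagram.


Each crossing contributes 2 choices (A-smoothing or B-smoothing).
Total states = 2^97 = 158456325028528675187087900672

158456325028528675187087900672


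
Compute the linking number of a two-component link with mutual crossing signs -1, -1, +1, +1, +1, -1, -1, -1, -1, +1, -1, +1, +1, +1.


Step 1: Count positive crossings: 7
Step 2: Count negative crossings: 7
Step 3: Sum of signs = 7 - 7 = 0
Step 4: Linking number = sum/2 = 0/2 = 0

0


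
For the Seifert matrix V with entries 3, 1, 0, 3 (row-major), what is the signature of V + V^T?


Step 1: V + V^T = [[6, 1], [1, 6]]
Step 2: trace = 12, det = 35
Step 3: Discriminant = 12^2 - 4*35 = 4
Step 4: Eigenvalues: 7, 5
Step 5: Signature = (# positive eigenvalues) - (# negative eigenvalues) = 2

2


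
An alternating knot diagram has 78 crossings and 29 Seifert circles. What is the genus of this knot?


For alternating knots, g = (c - s + 1)/2.
= (78 - 29 + 1)/2
= 50/2 = 25

25


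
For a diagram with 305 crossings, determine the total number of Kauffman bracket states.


Each crossing contributes 2 choices (A-smoothing or B-smoothing).
Total states = 2^305 = 65185151242703554760590262029100101153646988597309960020356494379340201592426774597868716032

65185151242703554760590262029100101153646988597309960020356494379340201592426774597868716032


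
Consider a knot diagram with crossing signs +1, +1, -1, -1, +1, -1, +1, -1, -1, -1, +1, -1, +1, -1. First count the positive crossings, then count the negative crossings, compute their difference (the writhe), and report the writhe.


Step 1: Count positive crossings (+1).
Positive crossings: 6
Step 2: Count negative crossings (-1).
Negative crossings: 8
Step 3: Writhe = (positive) - (negative)
w = 6 - 8 = -2
Step 4: |w| = 2, and w is negative

-2


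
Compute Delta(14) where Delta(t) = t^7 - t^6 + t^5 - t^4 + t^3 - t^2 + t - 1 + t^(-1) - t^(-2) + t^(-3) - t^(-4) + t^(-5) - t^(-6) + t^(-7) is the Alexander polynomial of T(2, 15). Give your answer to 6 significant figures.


Substituting t = 14 into Delta(t) = t^7 - t^6 + t^5 - t^4 + t^3 - t^2 + t - 1 + t^(-1) - t^(-2) + t^(-3) - t^(-4) + t^(-5) - t^(-6) + t^(-7):
Term values: (105413504) + (-7529536) + (537824) + (-38416) + (2744) + (-196) + (14) + (-1) + (0.0714286) + (-0.00510204) + (0.000364431) + (-2.60308e-05) + (1.85934e-06) + (-1.3281e-07) + (9.48645e-09)
Sum = 98385937.07
Rounded to 6 significant figures: 9.83859e+07

9.83859e+07


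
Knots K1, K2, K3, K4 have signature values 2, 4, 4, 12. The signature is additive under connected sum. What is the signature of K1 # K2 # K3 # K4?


The signature is additive under connected sum.
signature(K1 # K2 # K3 # K4) = (2) + (4) + (4) + (12)
= 22

22


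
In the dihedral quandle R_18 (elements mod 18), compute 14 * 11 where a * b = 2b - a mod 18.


14 * 11 = 2*11 - 14 mod 18
= 22 - 14 mod 18
= 8 mod 18 = 8

8


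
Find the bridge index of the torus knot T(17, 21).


The bridge number of T(p,q) is min(p,q).
min(17, 21) = 17

17


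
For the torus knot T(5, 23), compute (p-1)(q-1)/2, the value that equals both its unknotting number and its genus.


For a torus knot T(p,q), both the unknotting number and genus equal (p-1)(q-1)/2.
= (5-1)(23-1)/2
= 4*22/2
= 88/2 = 44

44


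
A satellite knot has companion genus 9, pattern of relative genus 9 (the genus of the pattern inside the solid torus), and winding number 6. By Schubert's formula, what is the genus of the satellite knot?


Schubert: g(satellite) = g_rel(pattern) + |winding| * g(companion),
where g_rel(pattern) is the genus of the pattern relative to the solid torus.
= 9 + 6 * 9
= 9 + 54 = 63

63


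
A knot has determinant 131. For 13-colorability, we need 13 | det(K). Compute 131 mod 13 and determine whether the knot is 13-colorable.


Step 1: A knot is p-colorable if and only if p divides its determinant.
Step 2: Compute 131 mod 13.
131 = 10 * 13 + 1
Step 3: 131 mod 13 = 1
Step 4: The knot is 13-colorable: no

1


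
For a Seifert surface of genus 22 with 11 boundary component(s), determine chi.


chi = 2 - 2g - b
= 2 - 2*22 - 11
= 2 - 44 - 11 = -53

-53


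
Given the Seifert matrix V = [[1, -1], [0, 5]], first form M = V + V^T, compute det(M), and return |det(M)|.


Step 1: Form V + V^T where V = [[1, -1], [0, 5]]
  V^T = [[1, 0], [-1, 5]]
  V + V^T = [[2, -1], [-1, 10]]
Step 2: det(V + V^T) = 2*10 - (-1)*(-1)
  = 20 - 1 = 19
Step 3: Knot determinant = |det(V + V^T)| = |19| = 19

19


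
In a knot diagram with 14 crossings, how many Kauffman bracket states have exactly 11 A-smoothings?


We choose which 11 of 14 crossings get A-smoothings.
C(14, 11) = 14! / (11! * 3!)
= 364

364


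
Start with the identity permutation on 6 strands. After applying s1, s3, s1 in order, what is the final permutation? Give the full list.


Starting with identity [1, 2, 3, 4, 5, 6].
Apply generators in sequence:
  After s1: [2, 1, 3, 4, 5, 6]
  After s3: [2, 1, 4, 3, 5, 6]
  After s1: [1, 2, 4, 3, 5, 6]
Final permutation: [1, 2, 4, 3, 5, 6]

[1, 2, 4, 3, 5, 6]


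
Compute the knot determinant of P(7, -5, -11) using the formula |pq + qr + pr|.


Step 1: Compute pq + qr + pr.
pq = 7*(-5) = -35
qr = (-5)*(-11) = 55
pr = 7*(-11) = -77
pq + qr + pr = -35 + 55 + (-77) = -57
Step 2: Take absolute value.
det(P(7,-5,-11)) = |-57| = 57

57


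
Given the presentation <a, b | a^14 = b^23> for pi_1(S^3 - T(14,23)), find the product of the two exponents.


The relation is a^14 = b^23.
Product of exponents = 14 * 23
= 322

322


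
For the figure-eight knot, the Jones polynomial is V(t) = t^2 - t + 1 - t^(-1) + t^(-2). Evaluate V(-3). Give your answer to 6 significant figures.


Substituting t = -3 into V(t) = t^2 - t + 1 - t^(-1) + t^(-2):
  (+)t^(2) = 9
  (-)t^(1) = 3
  (+)t^(0) = 1
  (-)t^(-1) = 0.333333
  (+)t^(-2) = 0.111111
Sum = (9) + (3) + (1) + (0.333333) + (0.111111)
= 13.44444444
Rounded to 6 significant figures: 13.4444

13.4444


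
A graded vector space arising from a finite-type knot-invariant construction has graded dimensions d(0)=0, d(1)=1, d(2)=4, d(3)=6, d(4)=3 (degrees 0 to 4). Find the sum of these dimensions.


Total dimension = d(0) + d(1) + ... + d(4)
= 0 + 1 + 4 + 6 + 3
= 14

14


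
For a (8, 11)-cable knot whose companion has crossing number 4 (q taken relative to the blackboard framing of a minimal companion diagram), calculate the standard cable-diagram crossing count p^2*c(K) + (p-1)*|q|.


Step 1: Each of the c(K) crossings of the companion diagram becomes p*p = p^2 crossings among the p parallel strands, and each of the |q| twists s_1 s_2 ... s_(p-1) adds (p-1) crossings.
  Crossings = p^2 * c(K) + (p-1)*|q|
Step 2: = 8^2 * 4 + (8-1)*11
Step 3: = 64*4 + 7*11
Step 4: = 256 + 77 = 333

333


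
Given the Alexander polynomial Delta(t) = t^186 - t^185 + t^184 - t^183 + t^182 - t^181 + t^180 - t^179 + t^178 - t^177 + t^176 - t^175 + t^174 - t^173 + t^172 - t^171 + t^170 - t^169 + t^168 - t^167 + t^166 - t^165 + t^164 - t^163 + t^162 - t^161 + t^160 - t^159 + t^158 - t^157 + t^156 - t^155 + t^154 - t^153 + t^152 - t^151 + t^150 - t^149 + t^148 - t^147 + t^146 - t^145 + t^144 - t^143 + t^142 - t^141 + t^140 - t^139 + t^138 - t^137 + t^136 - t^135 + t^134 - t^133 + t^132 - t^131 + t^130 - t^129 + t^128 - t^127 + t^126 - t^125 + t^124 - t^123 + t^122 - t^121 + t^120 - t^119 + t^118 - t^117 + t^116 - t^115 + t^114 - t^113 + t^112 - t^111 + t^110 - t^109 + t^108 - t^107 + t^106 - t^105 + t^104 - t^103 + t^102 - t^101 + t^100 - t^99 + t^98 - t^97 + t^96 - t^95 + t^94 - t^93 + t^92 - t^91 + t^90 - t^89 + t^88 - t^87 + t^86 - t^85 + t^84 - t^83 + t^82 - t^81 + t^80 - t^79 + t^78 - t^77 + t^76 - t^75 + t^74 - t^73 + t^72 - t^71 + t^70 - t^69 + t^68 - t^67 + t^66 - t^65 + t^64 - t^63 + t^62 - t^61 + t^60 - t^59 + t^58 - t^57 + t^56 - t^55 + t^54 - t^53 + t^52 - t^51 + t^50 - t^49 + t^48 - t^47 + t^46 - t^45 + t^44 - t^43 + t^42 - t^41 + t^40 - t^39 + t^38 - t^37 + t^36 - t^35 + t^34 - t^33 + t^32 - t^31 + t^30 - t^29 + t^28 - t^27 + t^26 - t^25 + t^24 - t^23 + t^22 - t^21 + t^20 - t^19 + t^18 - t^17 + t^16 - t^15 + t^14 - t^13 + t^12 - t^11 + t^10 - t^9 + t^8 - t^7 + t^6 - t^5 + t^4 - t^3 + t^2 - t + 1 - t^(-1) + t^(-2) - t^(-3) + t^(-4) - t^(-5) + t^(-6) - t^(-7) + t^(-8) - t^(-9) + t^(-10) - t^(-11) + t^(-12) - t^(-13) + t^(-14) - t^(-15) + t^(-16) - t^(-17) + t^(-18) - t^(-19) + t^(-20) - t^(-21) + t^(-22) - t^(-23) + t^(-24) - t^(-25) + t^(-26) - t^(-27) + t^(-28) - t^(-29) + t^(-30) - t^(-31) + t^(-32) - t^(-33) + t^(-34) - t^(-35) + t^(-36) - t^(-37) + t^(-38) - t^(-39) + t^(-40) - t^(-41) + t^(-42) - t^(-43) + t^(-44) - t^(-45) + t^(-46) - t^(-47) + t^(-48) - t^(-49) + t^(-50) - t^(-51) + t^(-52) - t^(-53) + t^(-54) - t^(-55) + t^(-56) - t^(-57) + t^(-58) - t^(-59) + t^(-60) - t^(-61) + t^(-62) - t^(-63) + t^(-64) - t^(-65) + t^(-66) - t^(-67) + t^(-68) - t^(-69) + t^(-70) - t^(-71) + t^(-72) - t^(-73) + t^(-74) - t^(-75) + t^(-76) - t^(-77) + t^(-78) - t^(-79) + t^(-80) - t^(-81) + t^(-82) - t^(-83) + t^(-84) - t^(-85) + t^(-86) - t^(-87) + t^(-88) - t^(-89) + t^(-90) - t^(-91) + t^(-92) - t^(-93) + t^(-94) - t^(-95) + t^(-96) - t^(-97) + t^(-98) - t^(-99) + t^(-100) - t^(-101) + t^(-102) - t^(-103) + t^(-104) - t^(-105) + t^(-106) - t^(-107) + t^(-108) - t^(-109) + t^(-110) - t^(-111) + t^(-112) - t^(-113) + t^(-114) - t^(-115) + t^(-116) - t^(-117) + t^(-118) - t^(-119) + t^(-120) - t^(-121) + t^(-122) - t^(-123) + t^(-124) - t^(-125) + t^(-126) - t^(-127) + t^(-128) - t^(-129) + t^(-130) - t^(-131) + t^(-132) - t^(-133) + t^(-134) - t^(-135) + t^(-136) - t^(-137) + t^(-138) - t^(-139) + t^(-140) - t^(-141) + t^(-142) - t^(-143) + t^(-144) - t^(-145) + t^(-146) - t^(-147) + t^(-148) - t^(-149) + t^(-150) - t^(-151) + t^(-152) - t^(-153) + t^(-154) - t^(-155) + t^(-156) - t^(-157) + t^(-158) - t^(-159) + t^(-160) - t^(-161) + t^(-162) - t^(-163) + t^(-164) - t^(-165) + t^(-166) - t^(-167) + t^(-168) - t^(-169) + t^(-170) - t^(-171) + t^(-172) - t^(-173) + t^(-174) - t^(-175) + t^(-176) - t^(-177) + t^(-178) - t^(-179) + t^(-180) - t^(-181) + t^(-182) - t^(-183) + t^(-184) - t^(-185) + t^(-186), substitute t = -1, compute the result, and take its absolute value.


Step 1: The polynomial has 373 terms with alternating signs, exponents from 186 down to -186.
Step 2: Substitute t = -1. The i-th term has coefficient (-1)^i and exponent (m-i),
  so its value is (-1)^i * (-1)^(m-i) = (-1)^m = 1 for every i.
Step 3: All 373 terms equal 1, so Delta(-1) = 373 * (1) = 373
Step 4: |Delta(-1)| = 373

373


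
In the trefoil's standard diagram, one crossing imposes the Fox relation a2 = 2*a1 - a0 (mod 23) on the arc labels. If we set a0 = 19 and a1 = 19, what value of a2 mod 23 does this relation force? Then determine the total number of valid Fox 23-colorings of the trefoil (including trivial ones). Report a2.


Step 1: Apply the given crossing relation 2*a1 - a0 - a2 = 0 (mod 23).
  a2 = 2*a1 - a0 mod 23
  a2 = 2*19 - 19 mod 23
  a2 = 38 - 19 mod 23
  a2 = 19 mod 23 = 19
Step 2: The trefoil has determinant 3.
  Number of Fox p-colorings (p prime) is p^2 if p = 3, else p.
  Since 23 does not divide 3, only trivial (constant) colorings exist.
  (Here a0 = a1 = a2 = 19, the constant coloring, which is valid.)
  Total colorings = 23
Step 3: a2 = 19, total Fox 23-colorings = 23

19


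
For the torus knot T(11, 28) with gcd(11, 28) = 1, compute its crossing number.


For a torus knot T(p, q) with gcd(p,q)=1,
the crossing number is min(p*(q-1), q*(p-1)).
p*(q-1) = 11*27 = 297
q*(p-1) = 28*10 = 280
min(297, 280) = 280

280


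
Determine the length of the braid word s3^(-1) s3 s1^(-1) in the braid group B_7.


The word length counts the number of generators (including inverses).
Listing each generator: s3^(-1), s3, s1^(-1)
There are 3 generators in this braid word.

3


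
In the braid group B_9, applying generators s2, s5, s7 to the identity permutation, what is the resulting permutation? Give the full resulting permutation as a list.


Starting with identity [1, 2, 3, 4, 5, 6, 7, 8, 9].
Apply generators in sequence:
  After s2: [1, 3, 2, 4, 5, 6, 7, 8, 9]
  After s5: [1, 3, 2, 4, 6, 5, 7, 8, 9]
  After s7: [1, 3, 2, 4, 6, 5, 8, 7, 9]
Final permutation: [1, 3, 2, 4, 6, 5, 8, 7, 9]

[1, 3, 2, 4, 6, 5, 8, 7, 9]


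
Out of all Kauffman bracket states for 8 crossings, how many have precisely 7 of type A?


We choose which 7 of 8 crossings get A-smoothings.
C(8, 7) = 8! / (7! * 1!)
= 8

8


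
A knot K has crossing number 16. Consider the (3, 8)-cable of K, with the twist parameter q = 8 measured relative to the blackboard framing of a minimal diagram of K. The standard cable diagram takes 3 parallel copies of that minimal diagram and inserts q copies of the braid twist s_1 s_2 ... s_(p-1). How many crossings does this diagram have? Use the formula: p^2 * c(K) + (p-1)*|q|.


Step 1: Each of the c(K) crossings of the companion diagram becomes p*p = p^2 crossings among the p parallel strands, and each of the |q| twists s_1 s_2 ... s_(p-1) adds (p-1) crossings.
  Crossings = p^2 * c(K) + (p-1)*|q|
Step 2: = 3^2 * 16 + (3-1)*8
Step 3: = 9*16 + 2*8
Step 4: = 144 + 16 = 160

160


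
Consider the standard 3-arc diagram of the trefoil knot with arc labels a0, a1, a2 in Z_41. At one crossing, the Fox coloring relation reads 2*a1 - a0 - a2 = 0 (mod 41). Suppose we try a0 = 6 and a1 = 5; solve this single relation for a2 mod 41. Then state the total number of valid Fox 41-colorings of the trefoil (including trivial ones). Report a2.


Step 1: Apply the given crossing relation 2*a1 - a0 - a2 = 0 (mod 41).
  a2 = 2*a1 - a0 mod 41
  a2 = 2*5 - 6 mod 41
  a2 = 10 - 6 mod 41
  a2 = 4 mod 41 = 4
Step 2: The trefoil has determinant 3.
  Number of Fox p-colorings (p prime) is p^2 if p = 3, else p.
  Since 41 does not divide 3, only trivial (constant) colorings exist.
  (So the trial a0 = 6, a1 = 5 with a0 != a1 does NOT extend to a valid coloring of the whole trefoil: the other two crossing relations require 3*(a1 - a0) = 0 (mod 41), which fails.)
  Total colorings = 41
Step 3: a2 = 4, total Fox 41-colorings = 41

4


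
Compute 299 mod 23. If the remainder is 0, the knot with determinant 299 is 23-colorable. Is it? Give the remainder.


Step 1: A knot is p-colorable if and only if p divides its determinant.
Step 2: Compute 299 mod 23.
299 = 13 * 23 + 0
Step 3: 299 mod 23 = 0
Step 4: The knot is 23-colorable: yes

0


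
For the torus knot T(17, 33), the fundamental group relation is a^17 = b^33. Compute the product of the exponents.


The relation is a^17 = b^33.
Product of exponents = 17 * 33
= 561

561


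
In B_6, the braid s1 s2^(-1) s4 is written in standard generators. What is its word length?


The word length counts the number of generators (including inverses).
Listing each generator: s1, s2^(-1), s4
There are 3 generators in this braid word.

3


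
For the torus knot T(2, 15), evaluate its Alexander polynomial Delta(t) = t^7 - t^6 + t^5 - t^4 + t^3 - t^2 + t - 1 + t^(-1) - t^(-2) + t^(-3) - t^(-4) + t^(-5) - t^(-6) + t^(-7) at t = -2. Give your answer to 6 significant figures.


Substituting t = -2 into Delta(t) = t^7 - t^6 + t^5 - t^4 + t^3 - t^2 + t - 1 + t^(-1) - t^(-2) + t^(-3) - t^(-4) + t^(-5) - t^(-6) + t^(-7):
Term values: (-128) + (-64) + (-32) + (-16) + (-8) + (-4) + (-2) + (-1) + (-0.5) + (-0.25) + (-0.125) + (-0.0625) + (-0.03125) + (-0.015625) + (-0.0078125)
Sum = -255.9921875
Rounded to 6 significant figures: -255.992

-255.992


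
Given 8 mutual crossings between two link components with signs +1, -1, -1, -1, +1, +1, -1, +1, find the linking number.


Step 1: Count positive crossings: 4
Step 2: Count negative crossings: 4
Step 3: Sum of signs = 4 - 4 = 0
Step 4: Linking number = sum/2 = 0/2 = 0

0


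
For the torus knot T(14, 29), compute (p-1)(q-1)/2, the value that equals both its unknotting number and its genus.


For a torus knot T(p,q), both the unknotting number and genus equal (p-1)(q-1)/2.
= (14-1)(29-1)/2
= 13*28/2
= 364/2 = 182

182


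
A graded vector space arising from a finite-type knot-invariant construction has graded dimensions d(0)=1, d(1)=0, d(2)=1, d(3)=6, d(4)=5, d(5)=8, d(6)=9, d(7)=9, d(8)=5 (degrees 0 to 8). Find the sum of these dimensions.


Total dimension = d(0) + d(1) + ... + d(8)
= 1 + 0 + 1 + 6 + 5 + 8 + 9 + 9 + 5
= 44

44


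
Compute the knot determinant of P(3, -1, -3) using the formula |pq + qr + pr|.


Step 1: Compute pq + qr + pr.
pq = 3*(-1) = -3
qr = (-1)*(-3) = 3
pr = 3*(-3) = -9
pq + qr + pr = -3 + 3 + (-9) = -9
Step 2: Take absolute value.
det(P(3,-1,-3)) = |-9| = 9

9


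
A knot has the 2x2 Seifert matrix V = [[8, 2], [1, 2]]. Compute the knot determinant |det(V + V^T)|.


Step 1: Form V + V^T where V = [[8, 2], [1, 2]]
  V^T = [[8, 1], [2, 2]]
  V + V^T = [[16, 3], [3, 4]]
Step 2: det(V + V^T) = 16*4 - 3*3
  = 64 - 9 = 55
Step 3: Knot determinant = |det(V + V^T)| = |55| = 55

55


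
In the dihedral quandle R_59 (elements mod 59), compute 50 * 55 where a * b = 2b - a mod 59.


50 * 55 = 2*55 - 50 mod 59
= 110 - 50 mod 59
= 60 mod 59 = 1

1


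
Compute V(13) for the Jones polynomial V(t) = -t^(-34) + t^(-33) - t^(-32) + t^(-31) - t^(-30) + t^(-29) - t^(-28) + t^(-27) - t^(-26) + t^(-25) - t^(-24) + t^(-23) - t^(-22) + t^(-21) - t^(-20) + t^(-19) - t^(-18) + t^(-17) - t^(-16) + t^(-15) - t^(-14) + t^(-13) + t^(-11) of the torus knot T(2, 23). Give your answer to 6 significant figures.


Substituting t = 13 into V(t) = -t^(-34) + t^(-33) - t^(-32) + t^(-31) - t^(-30) + t^(-29) - t^(-28) + t^(-27) - t^(-26) + t^(-25) - t^(-24) + t^(-23) - t^(-22) + t^(-21) - t^(-20) + t^(-19) - t^(-18) + t^(-17) - t^(-16) + t^(-15) - t^(-14) + t^(-13) + t^(-11):
  (-)t^(-34) = -1.33637e-38
  (+)t^(-33) = 1.73728e-37
  (-)t^(-32) = -2.25846e-36
  (+)t^(-31) = 2.936e-35
  (-)t^(-30) = -3.8168e-34
  (+)t^(-29) = 4.96184e-33
  (-)t^(-28) = -6.45039e-32
  (+)t^(-27) = 8.38551e-31
  (-)t^(-26) = -1.09012e-29
  (+)t^(-25) = 1.41715e-28
  (-)t^(-24) = -1.8423e-27
  (+)t^(-23) = 2.39499e-26
  (-)t^(-22) = -3.11348e-25
  (+)t^(-21) = 4.04753e-24
  (-)t^(-20) = -5.26178e-23
  (+)t^(-19) = 6.84032e-22
  (-)t^(-18) = -8.89241e-21
  (+)t^(-17) = 1.15601e-19
  (-)t^(-16) = -1.50282e-18
  (+)t^(-15) = 1.95366e-17
  (-)t^(-14) = -2.53976e-16
  (+)t^(-13) = 3.30169e-15
  (+)t^(-11) = 5.57986e-13
Sum = (-1.33637e-38) + (1.73728e-37) + (-2.25846e-36) + (2.936e-35) + (-3.8168e-34) + (4.96184e-33) + (-6.45039e-32) + (8.38551e-31) + (-1.09012e-29) + (1.41715e-28) + (-1.8423e-27) + (2.39499e-26) + (-3.11348e-25) + (4.04753e-24) + (-5.26178e-23) + (6.84032e-22) + (-8.89241e-21) + (1.15601e-19) + (-1.50282e-18) + (1.95366e-17) + (-2.53976e-16) + (3.30169e-15) + (5.57986e-13)
= 5.610516273e-13
Rounded to 6 significant figures: 5.61052e-13

5.61052e-13


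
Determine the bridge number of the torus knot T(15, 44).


The bridge number of T(p,q) is min(p,q).
min(15, 44) = 15

15


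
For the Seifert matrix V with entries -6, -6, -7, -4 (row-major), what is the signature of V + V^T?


Step 1: V + V^T = [[-12, -13], [-13, -8]]
Step 2: trace = -20, det = -73
Step 3: Discriminant = (-20)^2 - 4*(-73) = 692
Step 4: Eigenvalues: 3.15295, -23.1529
Step 5: Signature = (# positive eigenvalues) - (# negative eigenvalues) = 0

0


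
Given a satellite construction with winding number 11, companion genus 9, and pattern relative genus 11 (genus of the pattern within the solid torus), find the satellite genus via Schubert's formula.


Schubert: g(satellite) = g_rel(pattern) + |winding| * g(companion),
where g_rel(pattern) is the genus of the pattern relative to the solid torus.
= 11 + 11 * 9
= 11 + 99 = 110

110


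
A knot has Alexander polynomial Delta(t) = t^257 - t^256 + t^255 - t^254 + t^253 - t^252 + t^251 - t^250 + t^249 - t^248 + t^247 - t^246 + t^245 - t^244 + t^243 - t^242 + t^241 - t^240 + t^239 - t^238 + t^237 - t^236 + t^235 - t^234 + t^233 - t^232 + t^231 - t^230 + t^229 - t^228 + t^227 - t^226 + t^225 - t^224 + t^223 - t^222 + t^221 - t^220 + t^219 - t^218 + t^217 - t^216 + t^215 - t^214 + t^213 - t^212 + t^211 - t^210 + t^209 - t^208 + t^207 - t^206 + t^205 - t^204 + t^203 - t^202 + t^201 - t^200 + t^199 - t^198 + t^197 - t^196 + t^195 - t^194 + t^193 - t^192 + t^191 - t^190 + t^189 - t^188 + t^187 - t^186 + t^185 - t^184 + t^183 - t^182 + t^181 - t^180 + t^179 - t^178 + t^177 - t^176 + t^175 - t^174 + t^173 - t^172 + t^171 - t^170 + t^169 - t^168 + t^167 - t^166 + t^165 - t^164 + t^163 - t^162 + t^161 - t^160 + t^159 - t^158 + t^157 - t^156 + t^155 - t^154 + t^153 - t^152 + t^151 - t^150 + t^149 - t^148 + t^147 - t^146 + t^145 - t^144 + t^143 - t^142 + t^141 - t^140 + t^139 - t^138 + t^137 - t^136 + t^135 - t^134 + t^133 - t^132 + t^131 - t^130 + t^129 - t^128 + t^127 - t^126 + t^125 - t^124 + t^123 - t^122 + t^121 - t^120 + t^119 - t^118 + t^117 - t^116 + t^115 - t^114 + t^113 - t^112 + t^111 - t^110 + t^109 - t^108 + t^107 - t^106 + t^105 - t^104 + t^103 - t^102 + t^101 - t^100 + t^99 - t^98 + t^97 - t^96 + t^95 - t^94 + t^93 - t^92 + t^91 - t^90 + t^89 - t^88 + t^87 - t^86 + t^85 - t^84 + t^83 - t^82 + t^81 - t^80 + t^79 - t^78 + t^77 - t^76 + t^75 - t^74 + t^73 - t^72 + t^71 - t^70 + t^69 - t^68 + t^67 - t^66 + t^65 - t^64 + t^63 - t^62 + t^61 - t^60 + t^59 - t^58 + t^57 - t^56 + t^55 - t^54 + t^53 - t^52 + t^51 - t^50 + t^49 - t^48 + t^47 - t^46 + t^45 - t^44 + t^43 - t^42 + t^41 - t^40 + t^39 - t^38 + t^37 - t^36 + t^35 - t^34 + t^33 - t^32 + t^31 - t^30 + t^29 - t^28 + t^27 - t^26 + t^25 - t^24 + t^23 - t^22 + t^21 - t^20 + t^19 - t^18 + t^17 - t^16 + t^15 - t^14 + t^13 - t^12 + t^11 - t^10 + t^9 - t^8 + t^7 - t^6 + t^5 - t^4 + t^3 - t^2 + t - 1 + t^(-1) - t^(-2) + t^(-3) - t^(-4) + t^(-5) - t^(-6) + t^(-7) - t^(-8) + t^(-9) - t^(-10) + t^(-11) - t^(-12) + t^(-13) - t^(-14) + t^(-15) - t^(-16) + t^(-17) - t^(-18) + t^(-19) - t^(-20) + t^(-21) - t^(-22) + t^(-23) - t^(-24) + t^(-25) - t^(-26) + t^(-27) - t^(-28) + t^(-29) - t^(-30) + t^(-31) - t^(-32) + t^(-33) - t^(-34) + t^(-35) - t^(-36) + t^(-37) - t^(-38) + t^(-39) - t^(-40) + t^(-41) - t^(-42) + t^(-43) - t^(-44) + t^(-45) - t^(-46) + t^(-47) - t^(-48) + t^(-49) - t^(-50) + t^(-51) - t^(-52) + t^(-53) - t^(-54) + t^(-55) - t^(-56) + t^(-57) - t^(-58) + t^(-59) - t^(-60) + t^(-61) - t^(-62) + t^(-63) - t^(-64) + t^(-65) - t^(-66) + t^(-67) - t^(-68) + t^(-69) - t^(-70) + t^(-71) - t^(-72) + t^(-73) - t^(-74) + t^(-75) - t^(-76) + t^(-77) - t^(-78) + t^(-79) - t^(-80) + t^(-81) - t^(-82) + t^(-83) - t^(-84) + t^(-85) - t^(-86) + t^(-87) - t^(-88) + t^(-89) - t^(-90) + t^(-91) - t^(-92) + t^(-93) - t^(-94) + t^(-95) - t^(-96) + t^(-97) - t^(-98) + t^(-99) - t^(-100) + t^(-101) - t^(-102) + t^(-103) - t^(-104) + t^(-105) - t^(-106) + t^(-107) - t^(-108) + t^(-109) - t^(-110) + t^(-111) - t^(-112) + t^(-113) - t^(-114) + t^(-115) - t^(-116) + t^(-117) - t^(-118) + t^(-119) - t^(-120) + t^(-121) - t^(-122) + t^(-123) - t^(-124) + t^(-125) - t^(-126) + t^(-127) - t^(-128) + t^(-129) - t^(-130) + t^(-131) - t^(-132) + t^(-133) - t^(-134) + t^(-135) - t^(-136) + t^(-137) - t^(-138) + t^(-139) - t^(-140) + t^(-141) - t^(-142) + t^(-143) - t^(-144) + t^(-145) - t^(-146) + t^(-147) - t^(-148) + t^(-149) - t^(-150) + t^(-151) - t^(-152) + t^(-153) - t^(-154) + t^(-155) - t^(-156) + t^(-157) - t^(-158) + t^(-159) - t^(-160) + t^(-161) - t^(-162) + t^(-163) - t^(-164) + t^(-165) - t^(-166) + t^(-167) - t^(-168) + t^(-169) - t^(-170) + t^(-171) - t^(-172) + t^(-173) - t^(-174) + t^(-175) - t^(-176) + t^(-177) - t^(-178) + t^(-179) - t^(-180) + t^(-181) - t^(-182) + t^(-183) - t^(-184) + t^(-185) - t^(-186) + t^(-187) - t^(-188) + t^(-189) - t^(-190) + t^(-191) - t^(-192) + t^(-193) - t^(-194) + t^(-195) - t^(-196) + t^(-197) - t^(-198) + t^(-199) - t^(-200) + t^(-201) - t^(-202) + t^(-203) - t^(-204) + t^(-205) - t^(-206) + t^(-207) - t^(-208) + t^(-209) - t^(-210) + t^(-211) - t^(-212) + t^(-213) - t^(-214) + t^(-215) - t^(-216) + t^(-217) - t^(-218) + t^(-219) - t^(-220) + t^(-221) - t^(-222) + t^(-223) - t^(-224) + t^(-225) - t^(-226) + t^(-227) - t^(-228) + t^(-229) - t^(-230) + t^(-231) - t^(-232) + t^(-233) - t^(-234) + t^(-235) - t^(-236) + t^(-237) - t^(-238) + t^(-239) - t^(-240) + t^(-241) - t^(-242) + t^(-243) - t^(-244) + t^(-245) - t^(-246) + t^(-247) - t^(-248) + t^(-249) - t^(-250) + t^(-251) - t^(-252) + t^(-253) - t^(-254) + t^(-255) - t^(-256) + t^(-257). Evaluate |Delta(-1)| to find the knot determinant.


Step 1: The polynomial has 515 terms with alternating signs, exponents from 257 down to -257.
Step 2: Substitute t = -1. The i-th term has coefficient (-1)^i and exponent (m-i),
  so its value is (-1)^i * (-1)^(m-i) = (-1)^m = -1 for every i.
Step 3: All 515 terms equal -1, so Delta(-1) = 515 * (-1) = -515
Step 4: |Delta(-1)| = 515

515


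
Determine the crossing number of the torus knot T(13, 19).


For a torus knot T(p, q) with gcd(p,q)=1,
the crossing number is min(p*(q-1), q*(p-1)).
p*(q-1) = 13*18 = 234
q*(p-1) = 19*12 = 228
min(234, 228) = 228

228


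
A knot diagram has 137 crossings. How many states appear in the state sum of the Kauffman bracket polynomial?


Each crossing contributes 2 choices (A-smoothing or B-smoothing).
Total states = 2^137 = 174224571863520493293247799005065324265472

174224571863520493293247799005065324265472


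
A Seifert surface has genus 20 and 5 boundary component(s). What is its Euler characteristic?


chi = 2 - 2g - b
= 2 - 2*20 - 5
= 2 - 40 - 5 = -43

-43


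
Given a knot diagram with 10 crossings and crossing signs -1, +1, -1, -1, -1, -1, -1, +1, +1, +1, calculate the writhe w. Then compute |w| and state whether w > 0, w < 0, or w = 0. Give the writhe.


Step 1: Count positive crossings (+1).
Positive crossings: 4
Step 2: Count negative crossings (-1).
Negative crossings: 6
Step 3: Writhe = (positive) - (negative)
w = 4 - 6 = -2
Step 4: |w| = 2, and w is negative

-2


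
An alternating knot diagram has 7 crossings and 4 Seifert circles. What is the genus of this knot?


For alternating knots, g = (c - s + 1)/2.
= (7 - 4 + 1)/2
= 4/2 = 2

2


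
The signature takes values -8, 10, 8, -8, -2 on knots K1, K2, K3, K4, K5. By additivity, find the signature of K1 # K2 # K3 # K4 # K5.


The signature is additive under connected sum.
signature(K1 # K2 # K3 # K4 # K5) = (-8) + (10) + (8) + (-8) + (-2)
= 0

0


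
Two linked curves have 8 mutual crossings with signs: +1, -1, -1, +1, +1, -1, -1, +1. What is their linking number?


Step 1: Count positive crossings: 4
Step 2: Count negative crossings: 4
Step 3: Sum of signs = 4 - 4 = 0
Step 4: Linking number = sum/2 = 0/2 = 0

0


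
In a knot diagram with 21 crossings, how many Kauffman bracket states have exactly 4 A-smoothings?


We choose which 4 of 21 crossings get A-smoothings.
C(21, 4) = 21! / (4! * 17!)
= 5985

5985


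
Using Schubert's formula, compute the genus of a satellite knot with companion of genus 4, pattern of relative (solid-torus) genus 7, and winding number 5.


Schubert: g(satellite) = g_rel(pattern) + |winding| * g(companion),
where g_rel(pattern) is the genus of the pattern relative to the solid torus.
= 7 + 5 * 4
= 7 + 20 = 27

27


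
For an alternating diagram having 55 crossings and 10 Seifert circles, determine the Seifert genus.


For alternating knots, g = (c - s + 1)/2.
= (55 - 10 + 1)/2
= 46/2 = 23

23


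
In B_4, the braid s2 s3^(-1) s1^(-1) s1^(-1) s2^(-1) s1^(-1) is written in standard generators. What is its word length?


The word length counts the number of generators (including inverses).
Listing each generator: s2, s3^(-1), s1^(-1), s1^(-1), s2^(-1), s1^(-1)
There are 6 generators in this braid word.

6


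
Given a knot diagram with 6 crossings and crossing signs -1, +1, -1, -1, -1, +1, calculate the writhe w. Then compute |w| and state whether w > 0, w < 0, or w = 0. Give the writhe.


Step 1: Count positive crossings (+1).
Positive crossings: 2
Step 2: Count negative crossings (-1).
Negative crossings: 4
Step 3: Writhe = (positive) - (negative)
w = 2 - 4 = -2
Step 4: |w| = 2, and w is negative

-2


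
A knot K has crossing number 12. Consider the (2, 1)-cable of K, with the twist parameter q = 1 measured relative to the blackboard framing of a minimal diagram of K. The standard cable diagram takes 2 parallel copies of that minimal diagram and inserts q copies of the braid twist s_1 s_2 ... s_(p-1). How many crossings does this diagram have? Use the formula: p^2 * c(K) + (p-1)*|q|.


Step 1: Each of the c(K) crossings of the companion diagram becomes p*p = p^2 crossings among the p parallel strands, and each of the |q| twists s_1 s_2 ... s_(p-1) adds (p-1) crossings.
  Crossings = p^2 * c(K) + (p-1)*|q|
Step 2: = 2^2 * 12 + (2-1)*1
Step 3: = 4*12 + 1*1
Step 4: = 48 + 1 = 49

49


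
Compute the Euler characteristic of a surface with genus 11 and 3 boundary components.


chi = 2 - 2g - b
= 2 - 2*11 - 3
= 2 - 22 - 3 = -23

-23


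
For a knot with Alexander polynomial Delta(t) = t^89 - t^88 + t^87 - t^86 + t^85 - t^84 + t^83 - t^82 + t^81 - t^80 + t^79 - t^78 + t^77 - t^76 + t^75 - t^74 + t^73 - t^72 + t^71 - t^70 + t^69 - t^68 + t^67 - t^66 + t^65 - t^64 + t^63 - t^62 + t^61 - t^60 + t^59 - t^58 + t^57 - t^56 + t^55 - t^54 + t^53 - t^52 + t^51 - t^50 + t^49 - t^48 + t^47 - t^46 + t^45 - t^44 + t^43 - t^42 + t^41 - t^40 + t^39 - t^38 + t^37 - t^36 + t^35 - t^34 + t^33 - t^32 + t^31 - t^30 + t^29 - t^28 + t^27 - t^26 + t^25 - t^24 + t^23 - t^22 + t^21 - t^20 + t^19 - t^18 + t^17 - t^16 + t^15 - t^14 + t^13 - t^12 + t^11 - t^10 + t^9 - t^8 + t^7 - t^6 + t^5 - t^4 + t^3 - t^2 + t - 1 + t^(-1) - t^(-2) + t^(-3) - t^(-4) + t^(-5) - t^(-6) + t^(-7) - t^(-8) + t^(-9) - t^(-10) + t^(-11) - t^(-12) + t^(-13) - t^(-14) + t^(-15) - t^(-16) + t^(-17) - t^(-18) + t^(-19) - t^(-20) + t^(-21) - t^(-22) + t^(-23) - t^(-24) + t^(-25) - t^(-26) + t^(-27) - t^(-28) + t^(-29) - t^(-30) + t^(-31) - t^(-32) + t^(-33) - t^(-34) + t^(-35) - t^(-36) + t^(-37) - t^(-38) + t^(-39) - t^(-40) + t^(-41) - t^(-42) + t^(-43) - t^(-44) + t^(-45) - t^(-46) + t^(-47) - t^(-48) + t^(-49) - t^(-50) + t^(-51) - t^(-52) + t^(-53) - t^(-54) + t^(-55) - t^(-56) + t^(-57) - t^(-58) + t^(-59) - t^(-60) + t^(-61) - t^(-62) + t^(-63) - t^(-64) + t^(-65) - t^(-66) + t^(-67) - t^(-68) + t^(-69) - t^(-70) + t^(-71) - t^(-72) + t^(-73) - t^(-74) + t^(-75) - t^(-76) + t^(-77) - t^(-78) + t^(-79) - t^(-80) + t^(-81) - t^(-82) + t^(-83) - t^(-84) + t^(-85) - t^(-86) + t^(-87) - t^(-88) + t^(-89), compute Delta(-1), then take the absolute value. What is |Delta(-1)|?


Step 1: The polynomial has 179 terms with alternating signs, exponents from 89 down to -89.
Step 2: Substitute t = -1. The i-th term has coefficient (-1)^i and exponent (m-i),
  so its value is (-1)^i * (-1)^(m-i) = (-1)^m = -1 for every i.
Step 3: All 179 terms equal -1, so Delta(-1) = 179 * (-1) = -179
Step 4: |Delta(-1)| = 179

179


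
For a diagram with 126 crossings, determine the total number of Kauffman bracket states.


Each crossing contributes 2 choices (A-smoothing or B-smoothing).
Total states = 2^126 = 85070591730234615865843651857942052864

85070591730234615865843651857942052864


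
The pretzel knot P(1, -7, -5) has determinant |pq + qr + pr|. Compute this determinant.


Step 1: Compute pq + qr + pr.
pq = 1*(-7) = -7
qr = (-7)*(-5) = 35
pr = 1*(-5) = -5
pq + qr + pr = -7 + 35 + (-5) = 23
Step 2: Take absolute value.
det(P(1,-7,-5)) = |23| = 23

23


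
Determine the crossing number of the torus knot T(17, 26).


For a torus knot T(p, q) with gcd(p,q)=1,
the crossing number is min(p*(q-1), q*(p-1)).
p*(q-1) = 17*25 = 425
q*(p-1) = 26*16 = 416
min(425, 416) = 416

416


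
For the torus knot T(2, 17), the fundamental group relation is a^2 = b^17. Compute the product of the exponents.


The relation is a^2 = b^17.
Product of exponents = 2 * 17
= 34

34


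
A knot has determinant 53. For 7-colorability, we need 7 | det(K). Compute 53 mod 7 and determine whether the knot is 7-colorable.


Step 1: A knot is p-colorable if and only if p divides its determinant.
Step 2: Compute 53 mod 7.
53 = 7 * 7 + 4
Step 3: 53 mod 7 = 4
Step 4: The knot is 7-colorable: no

4


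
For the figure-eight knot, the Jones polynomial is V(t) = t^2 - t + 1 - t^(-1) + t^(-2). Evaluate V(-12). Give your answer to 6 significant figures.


Substituting t = -12 into V(t) = t^2 - t + 1 - t^(-1) + t^(-2):
  (+)t^(2) = 144
  (-)t^(1) = 12
  (+)t^(0) = 1
  (-)t^(-1) = 0.0833333
  (+)t^(-2) = 0.00694444
Sum = (144) + (12) + (1) + (0.0833333) + (0.00694444)
= 157.0902778
Rounded to 6 significant figures: 157.09

157.09


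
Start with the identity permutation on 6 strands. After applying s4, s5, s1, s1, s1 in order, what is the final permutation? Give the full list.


Starting with identity [1, 2, 3, 4, 5, 6].
Apply generators in sequence:
  After s4: [1, 2, 3, 5, 4, 6]
  After s5: [1, 2, 3, 5, 6, 4]
  After s1: [2, 1, 3, 5, 6, 4]
  After s1: [1, 2, 3, 5, 6, 4]
  After s1: [2, 1, 3, 5, 6, 4]
Final permutation: [2, 1, 3, 5, 6, 4]

[2, 1, 3, 5, 6, 4]


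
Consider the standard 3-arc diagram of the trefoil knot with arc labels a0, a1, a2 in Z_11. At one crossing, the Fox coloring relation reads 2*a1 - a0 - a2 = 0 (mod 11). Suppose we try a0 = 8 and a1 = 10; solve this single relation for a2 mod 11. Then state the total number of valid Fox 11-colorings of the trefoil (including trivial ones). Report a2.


Step 1: Apply the given crossing relation 2*a1 - a0 - a2 = 0 (mod 11).
  a2 = 2*a1 - a0 mod 11
  a2 = 2*10 - 8 mod 11
  a2 = 20 - 8 mod 11
  a2 = 12 mod 11 = 1
Step 2: The trefoil has determinant 3.
  Number of Fox p-colorings (p prime) is p^2 if p = 3, else p.
  Since 11 does not divide 3, only trivial (constant) colorings exist.
  (So the trial a0 = 8, a1 = 10 with a0 != a1 does NOT extend to a valid coloring of the whole trefoil: the other two crossing relations require 3*(a1 - a0) = 0 (mod 11), which fails.)
  Total colorings = 11
Step 3: a2 = 1, total Fox 11-colorings = 11

1


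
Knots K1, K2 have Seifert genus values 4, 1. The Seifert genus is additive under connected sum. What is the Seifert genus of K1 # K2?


The Seifert genus is additive under connected sum.
Seifert genus(K1 # K2) = (4) + (1)
= 5

5


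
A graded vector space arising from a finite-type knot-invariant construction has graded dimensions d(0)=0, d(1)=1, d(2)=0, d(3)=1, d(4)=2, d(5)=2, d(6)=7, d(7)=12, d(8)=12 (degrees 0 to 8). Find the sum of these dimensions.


Total dimension = d(0) + d(1) + ... + d(8)
= 0 + 1 + 0 + 1 + 2 + 2 + 7 + 12 + 12
= 37

37


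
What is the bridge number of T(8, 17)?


The bridge number of T(p,q) is min(p,q).
min(8, 17) = 8

8


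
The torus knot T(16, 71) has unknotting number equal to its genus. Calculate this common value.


For a torus knot T(p,q), both the unknotting number and genus equal (p-1)(q-1)/2.
= (16-1)(71-1)/2
= 15*70/2
= 1050/2 = 525

525


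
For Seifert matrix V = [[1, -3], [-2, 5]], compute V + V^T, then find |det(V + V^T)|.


Step 1: Form V + V^T where V = [[1, -3], [-2, 5]]
  V^T = [[1, -2], [-3, 5]]
  V + V^T = [[2, -5], [-5, 10]]
Step 2: det(V + V^T) = 2*10 - (-5)*(-5)
  = 20 - 25 = -5
Step 3: Knot determinant = |det(V + V^T)| = |-5| = 5

5


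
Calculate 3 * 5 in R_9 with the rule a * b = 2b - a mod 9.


3 * 5 = 2*5 - 3 mod 9
= 10 - 3 mod 9
= 7 mod 9 = 7

7


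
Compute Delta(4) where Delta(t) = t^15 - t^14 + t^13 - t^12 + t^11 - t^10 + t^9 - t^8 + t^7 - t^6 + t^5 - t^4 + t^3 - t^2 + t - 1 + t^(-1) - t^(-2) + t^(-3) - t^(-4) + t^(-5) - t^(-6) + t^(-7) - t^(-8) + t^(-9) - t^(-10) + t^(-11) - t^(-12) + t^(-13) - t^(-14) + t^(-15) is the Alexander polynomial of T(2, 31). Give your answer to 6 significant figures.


Substituting t = 4 into Delta(t) = t^15 - t^14 + t^13 - t^12 + t^11 - t^10 + t^9 - t^8 + t^7 - t^6 + t^5 - t^4 + t^3 - t^2 + t - 1 + t^(-1) - t^(-2) + t^(-3) - t^(-4) + t^(-5) - t^(-6) + t^(-7) - t^(-8) + t^(-9) - t^(-10) + t^(-11) - t^(-12) + t^(-13) - t^(-14) + t^(-15):
Term values: (1073741824) + (-268435456) + (67108864) + (-16777216) + (4194304) + (-1048576) + (262144) + (-65536) + (16384) + (-4096) + (1024) + (-256) + (64) + (-16) + (4) + (-1) + (0.25) + (-0.0625) + (0.015625) + (-0.00390625) + (0.000976562) + (-0.000244141) + (6.10352e-05) + (-1.52588e-05) + (3.8147e-06) + (-9.53674e-07) + (2.38419e-07) + (-5.96046e-08) + (1.49012e-08) + (-3.72529e-09) + (9.31323e-10)
Sum = 858993459.2
Rounded to 6 significant figures: 8.58993e+08

8.58993e+08


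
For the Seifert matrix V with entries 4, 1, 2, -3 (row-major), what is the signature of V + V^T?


Step 1: V + V^T = [[8, 3], [3, -6]]
Step 2: trace = 2, det = -57
Step 3: Discriminant = 2^2 - 4*(-57) = 232
Step 4: Eigenvalues: 8.61577, -6.61577
Step 5: Signature = (# positive eigenvalues) - (# negative eigenvalues) = 0

0


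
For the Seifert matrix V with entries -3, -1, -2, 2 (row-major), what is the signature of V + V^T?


Step 1: V + V^T = [[-6, -3], [-3, 4]]
Step 2: trace = -2, det = -33
Step 3: Discriminant = (-2)^2 - 4*(-33) = 136
Step 4: Eigenvalues: 4.83095, -6.83095
Step 5: Signature = (# positive eigenvalues) - (# negative eigenvalues) = 0

0


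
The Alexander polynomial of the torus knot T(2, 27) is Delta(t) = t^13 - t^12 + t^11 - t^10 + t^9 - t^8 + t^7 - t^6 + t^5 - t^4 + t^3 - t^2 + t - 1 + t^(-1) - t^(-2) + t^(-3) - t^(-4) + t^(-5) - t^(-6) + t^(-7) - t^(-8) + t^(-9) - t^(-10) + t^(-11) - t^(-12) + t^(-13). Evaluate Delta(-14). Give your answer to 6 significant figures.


Substituting t = -14 into Delta(t) = t^13 - t^12 + t^11 - t^10 + t^9 - t^8 + t^7 - t^6 + t^5 - t^4 + t^3 - t^2 + t - 1 + t^(-1) - t^(-2) + t^(-3) - t^(-4) + t^(-5) - t^(-6) + t^(-7) - t^(-8) + t^(-9) - t^(-10) + t^(-11) - t^(-12) + t^(-13):
Term values: (-793714773254144) + (-56693912375296) + (-4049565169664) + (-289254654976) + (-20661046784) + (-1475789056) + (-105413504) + (-7529536) + (-537824) + (-38416) + (-2744) + (-196) + (-14) + (-1) + (-0.0714286) + (-0.00510204) + (-0.000364431) + (-2.60308e-05) + (-1.85934e-06) + (-1.3281e-07) + (-9.48645e-09) + (-6.77604e-10) + (-4.84003e-11) + (-3.45716e-12) + (-2.4694e-13) + (-1.76386e-14) + (-1.2599e-15)
Sum = -8.547697558e+14
Rounded to 6 significant figures: -8.5477e+14

-8.5477e+14


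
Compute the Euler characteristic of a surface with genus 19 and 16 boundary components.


chi = 2 - 2g - b
= 2 - 2*19 - 16
= 2 - 38 - 16 = -52

-52


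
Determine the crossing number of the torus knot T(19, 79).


For a torus knot T(p, q) with gcd(p,q)=1,
the crossing number is min(p*(q-1), q*(p-1)).
p*(q-1) = 19*78 = 1482
q*(p-1) = 79*18 = 1422
min(1482, 1422) = 1422

1422


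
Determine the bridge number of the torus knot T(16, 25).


The bridge number of T(p,q) is min(p,q).
min(16, 25) = 16

16


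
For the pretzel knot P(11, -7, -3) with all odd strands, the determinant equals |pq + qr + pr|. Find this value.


Step 1: Compute pq + qr + pr.
pq = 11*(-7) = -77
qr = (-7)*(-3) = 21
pr = 11*(-3) = -33
pq + qr + pr = -77 + 21 + (-33) = -89
Step 2: Take absolute value.
det(P(11,-7,-3)) = |-89| = 89

89


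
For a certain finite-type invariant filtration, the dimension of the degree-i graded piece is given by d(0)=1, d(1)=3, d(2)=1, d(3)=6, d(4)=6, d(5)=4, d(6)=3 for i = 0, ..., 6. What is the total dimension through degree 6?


Total dimension = d(0) + d(1) + ... + d(6)
= 1 + 3 + 1 + 6 + 6 + 4 + 3
= 24

24


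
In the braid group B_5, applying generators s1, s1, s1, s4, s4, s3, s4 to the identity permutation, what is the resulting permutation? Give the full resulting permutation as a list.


Starting with identity [1, 2, 3, 4, 5].
Apply generators in sequence:
  After s1: [2, 1, 3, 4, 5]
  After s1: [1, 2, 3, 4, 5]
  After s1: [2, 1, 3, 4, 5]
  After s4: [2, 1, 3, 5, 4]
  After s4: [2, 1, 3, 4, 5]
  After s3: [2, 1, 4, 3, 5]
  After s4: [2, 1, 4, 5, 3]
Final permutation: [2, 1, 4, 5, 3]

[2, 1, 4, 5, 3]


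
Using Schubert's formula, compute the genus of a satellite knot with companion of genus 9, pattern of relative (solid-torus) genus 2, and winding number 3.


Schubert: g(satellite) = g_rel(pattern) + |winding| * g(companion),
where g_rel(pattern) is the genus of the pattern relative to the solid torus.
= 2 + 3 * 9
= 2 + 27 = 29

29
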